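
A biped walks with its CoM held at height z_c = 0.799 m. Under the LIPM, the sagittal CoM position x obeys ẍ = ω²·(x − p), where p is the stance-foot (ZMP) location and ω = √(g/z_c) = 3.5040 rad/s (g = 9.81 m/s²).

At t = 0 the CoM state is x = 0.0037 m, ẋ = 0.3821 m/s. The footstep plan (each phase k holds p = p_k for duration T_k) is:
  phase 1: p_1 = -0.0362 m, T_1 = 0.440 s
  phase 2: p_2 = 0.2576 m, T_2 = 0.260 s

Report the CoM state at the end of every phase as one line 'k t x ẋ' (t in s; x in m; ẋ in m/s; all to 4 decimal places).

1 0.4400 0.3044 1.2453
2 0.7000 0.6957 1.9698

phase 1: p=-0.0362, T=0.440, ωT=1.541760, cosh=2.443406, sinh=2.229402; start (x,ẋ)=(0.003700, 0.382100) → end (x,ẋ)=(0.304401, 1.245317)
phase 2: p=0.2576, T=0.260, ωT=0.911040, cosh=1.444507, sinh=1.042401; start (x,ẋ)=(0.304401, 1.245317) → end (x,ẋ)=(0.695672, 1.969813)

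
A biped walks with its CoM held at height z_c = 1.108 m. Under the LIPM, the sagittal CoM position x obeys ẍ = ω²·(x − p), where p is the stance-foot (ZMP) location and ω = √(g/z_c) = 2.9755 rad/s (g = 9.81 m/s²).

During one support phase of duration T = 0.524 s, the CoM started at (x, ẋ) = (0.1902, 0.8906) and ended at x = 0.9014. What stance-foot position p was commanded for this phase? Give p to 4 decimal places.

ωT = 2.9755·0.524 = 1.559162; cosh(ωT) = 2.482574, sinh(ωT) = 2.272261
x(T) = p + (x₀−p)·cosh(ωT) + (ẋ₀/ω)·sinh(ωT) ⇒ p·(1 − cosh) = x(T) − x₀·cosh − (ẋ₀/ω)·sinh
numerator   = 0.9014 − (0.1902)·2.482574 − (0.8906/2.9755)·2.272261 = -0.250898
denominator = 1 − 2.482574 = -1.482574
p = -0.250898 / -1.482574 = 0.1692

p = 0.1692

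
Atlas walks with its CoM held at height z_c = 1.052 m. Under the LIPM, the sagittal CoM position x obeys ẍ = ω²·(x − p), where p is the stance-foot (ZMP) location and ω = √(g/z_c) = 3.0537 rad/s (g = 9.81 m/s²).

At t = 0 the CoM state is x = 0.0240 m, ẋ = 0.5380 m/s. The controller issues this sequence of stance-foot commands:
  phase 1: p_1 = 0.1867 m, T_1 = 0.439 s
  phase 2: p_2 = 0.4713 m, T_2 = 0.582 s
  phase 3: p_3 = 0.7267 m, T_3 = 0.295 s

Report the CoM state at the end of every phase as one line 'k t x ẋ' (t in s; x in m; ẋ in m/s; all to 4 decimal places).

1 0.4390 0.1681 0.2141
2 1.0210 -0.2495 -2.0082
3 1.3160 -1.3489 -5.9433

phase 1: p=0.1867, T=0.439, ωT=1.340574, cosh=2.041466, sinh=1.779771; start (x,ẋ)=(0.024000, 0.538000) → end (x,ẋ)=(0.168113, 0.214053)
phase 2: p=0.4713, T=0.582, ωT=1.777253, cosh=3.041347, sinh=2.872245; start (x,ẋ)=(0.168113, 0.214053) → end (x,ẋ)=(-0.249463, -2.008237)
phase 3: p=0.7267, T=0.295, ωT=0.900841, cosh=1.433951, sinh=1.027723; start (x,ẋ)=(-0.249463, -2.008237) → end (x,ẋ)=(-1.348942, -5.943262)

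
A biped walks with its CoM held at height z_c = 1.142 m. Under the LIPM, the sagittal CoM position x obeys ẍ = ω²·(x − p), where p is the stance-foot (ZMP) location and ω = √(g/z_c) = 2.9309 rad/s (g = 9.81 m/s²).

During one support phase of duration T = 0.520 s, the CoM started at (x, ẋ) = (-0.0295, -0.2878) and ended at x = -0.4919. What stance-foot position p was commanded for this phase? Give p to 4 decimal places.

ωT = 2.9309·0.520 = 1.524068; cosh(ωT) = 2.404343, sinh(ωT) = 2.186519
x(T) = p + (x₀−p)·cosh(ωT) + (ẋ₀/ω)·sinh(ωT) ⇒ p·(1 − cosh) = x(T) − x₀·cosh − (ẋ₀/ω)·sinh
numerator   = -0.4919 − (-0.0295)·2.404343 − (-0.2878/2.9309)·2.186519 = -0.206266
denominator = 1 − 2.404343 = -1.404343
p = -0.206266 / -1.404343 = 0.1469

p = 0.1469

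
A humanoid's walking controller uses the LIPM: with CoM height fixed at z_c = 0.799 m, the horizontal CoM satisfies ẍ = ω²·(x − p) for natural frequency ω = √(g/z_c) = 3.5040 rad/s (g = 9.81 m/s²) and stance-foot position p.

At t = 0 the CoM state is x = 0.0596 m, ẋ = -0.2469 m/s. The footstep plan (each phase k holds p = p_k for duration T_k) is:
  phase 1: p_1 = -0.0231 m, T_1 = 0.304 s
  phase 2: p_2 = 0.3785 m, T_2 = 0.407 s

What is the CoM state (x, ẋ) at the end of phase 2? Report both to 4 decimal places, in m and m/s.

phase 1: p=-0.0231, T=0.304, ωT=1.065216, cosh=1.623060, sinh=1.278406; start (x,ẋ)=(0.059600, -0.246900) → end (x,ẋ)=(0.021048, -0.030276)
phase 2: p=0.3785, T=0.407, ωT=1.426128, cosh=2.201394, sinh=1.961157; start (x,ẋ)=(0.021048, -0.030276) → end (x,ẋ)=(-0.425339, -2.523024)

x = -0.4253, ẋ = -2.5230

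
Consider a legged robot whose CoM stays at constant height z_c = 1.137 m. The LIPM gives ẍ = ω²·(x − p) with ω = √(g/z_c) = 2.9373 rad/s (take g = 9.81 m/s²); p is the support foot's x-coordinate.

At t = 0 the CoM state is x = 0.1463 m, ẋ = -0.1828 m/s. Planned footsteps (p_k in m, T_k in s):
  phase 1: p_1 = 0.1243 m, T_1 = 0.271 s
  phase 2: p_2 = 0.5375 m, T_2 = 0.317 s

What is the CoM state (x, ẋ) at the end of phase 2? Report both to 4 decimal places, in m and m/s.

phase 1: p=0.1243, T=0.271, ωT=0.796008, cosh=1.333901, sinh=0.882774; start (x,ẋ)=(0.146300, -0.182800) → end (x,ẋ)=(0.098707, -0.186792)
phase 2: p=0.5375, T=0.317, ωT=0.931124, cosh=1.465735, sinh=1.071625; start (x,ẋ)=(0.098707, -0.186792) → end (x,ẋ)=(-0.173802, -1.654968)

x = -0.1738, ẋ = -1.6550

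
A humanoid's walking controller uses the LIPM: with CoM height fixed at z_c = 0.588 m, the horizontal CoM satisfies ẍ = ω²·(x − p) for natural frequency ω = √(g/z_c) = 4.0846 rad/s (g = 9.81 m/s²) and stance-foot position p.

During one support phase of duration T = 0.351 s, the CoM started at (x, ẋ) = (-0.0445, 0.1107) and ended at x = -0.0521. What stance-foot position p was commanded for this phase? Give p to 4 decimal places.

ωT = 4.0846·0.351 = 1.433695; cosh(ωT) = 2.216296, sinh(ωT) = 1.977870
x(T) = p + (x₀−p)·cosh(ωT) + (ẋ₀/ω)·sinh(ωT) ⇒ p·(1 − cosh) = x(T) − x₀·cosh − (ẋ₀/ω)·sinh
numerator   = -0.0521 − (-0.0445)·2.216296 − (0.1107/4.0846)·1.977870 = -0.007079
denominator = 1 − 2.216296 = -1.216296
p = -0.007079 / -1.216296 = 0.0058

p = 0.0058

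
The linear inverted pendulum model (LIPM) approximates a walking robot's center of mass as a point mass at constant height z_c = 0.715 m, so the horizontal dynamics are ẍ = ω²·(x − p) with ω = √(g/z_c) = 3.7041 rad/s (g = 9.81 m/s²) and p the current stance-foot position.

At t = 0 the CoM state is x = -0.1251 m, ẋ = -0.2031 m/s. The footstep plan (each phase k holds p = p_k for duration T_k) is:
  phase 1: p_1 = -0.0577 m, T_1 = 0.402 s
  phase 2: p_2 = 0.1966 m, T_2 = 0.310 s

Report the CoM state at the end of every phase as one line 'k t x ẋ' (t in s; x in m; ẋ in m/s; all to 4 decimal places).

phase 1: p=-0.0577, T=0.402, ωT=1.489048, cosh=2.329231, sinh=2.103644; start (x,ẋ)=(-0.125100, -0.203100) → end (x,ẋ)=(-0.330035, -0.998255)
phase 2: p=0.1966, T=0.310, ωT=1.148271, cosh=1.734961, sinh=1.417776; start (x,ẋ)=(-0.330035, -0.998255) → end (x,ẋ)=(-1.099182, -4.497603)

1 0.4020 -0.3300 -0.9983
2 0.7120 -1.0992 -4.4976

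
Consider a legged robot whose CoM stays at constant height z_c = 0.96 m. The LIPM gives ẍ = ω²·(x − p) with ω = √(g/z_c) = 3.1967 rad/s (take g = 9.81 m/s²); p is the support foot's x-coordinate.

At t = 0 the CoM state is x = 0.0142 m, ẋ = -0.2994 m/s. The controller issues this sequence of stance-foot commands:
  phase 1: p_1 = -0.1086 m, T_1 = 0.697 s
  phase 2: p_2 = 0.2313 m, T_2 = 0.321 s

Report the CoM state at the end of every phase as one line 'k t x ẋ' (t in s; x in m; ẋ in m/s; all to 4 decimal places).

phase 1: p=-0.1086, T=0.697, ωT=2.228100, cosh=4.694973, sinh=4.587240; start (x,ẋ)=(0.014200, -0.299400) → end (x,ẋ)=(0.038306, 0.395068)
phase 2: p=0.2313, T=0.321, ωT=1.026141, cosh=1.574332, sinh=1.215945; start (x,ẋ)=(0.038306, 0.395068) → end (x,ẋ)=(0.077737, -0.128202)

1 0.6970 0.0383 0.3951
2 1.0180 0.0777 -0.1282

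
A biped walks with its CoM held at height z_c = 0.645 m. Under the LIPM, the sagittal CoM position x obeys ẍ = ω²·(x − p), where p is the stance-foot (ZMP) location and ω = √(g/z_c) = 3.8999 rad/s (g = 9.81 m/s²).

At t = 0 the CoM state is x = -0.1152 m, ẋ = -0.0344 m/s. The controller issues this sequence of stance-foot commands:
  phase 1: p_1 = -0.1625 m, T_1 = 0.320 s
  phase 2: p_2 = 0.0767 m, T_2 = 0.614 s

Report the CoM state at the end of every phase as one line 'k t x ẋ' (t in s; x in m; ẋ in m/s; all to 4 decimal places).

phase 1: p=-0.1625, T=0.320, ωT=1.247968, cosh=1.885173, sinh=1.598085; start (x,ẋ)=(-0.115200, -0.034400) → end (x,ẋ)=(-0.087428, 0.229941)
phase 2: p=0.0767, T=0.614, ωT=2.394539, cosh=5.527177, sinh=5.435962; start (x,ẋ)=(-0.087428, 0.229941) → end (x,ẋ)=(-0.509954, -2.208532)

1 0.3200 -0.0874 0.2299
2 0.9340 -0.5100 -2.2085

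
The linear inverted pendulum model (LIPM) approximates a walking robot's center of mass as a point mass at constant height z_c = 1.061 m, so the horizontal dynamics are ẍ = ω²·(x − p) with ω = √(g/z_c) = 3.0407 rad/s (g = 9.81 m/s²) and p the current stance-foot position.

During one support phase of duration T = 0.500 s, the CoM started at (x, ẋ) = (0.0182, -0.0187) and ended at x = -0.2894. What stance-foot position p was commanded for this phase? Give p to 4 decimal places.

p = 0.2289

ωT = 3.0407·0.500 = 1.520350; cosh(ωT) = 2.396231, sinh(ωT) = 2.177595
x(T) = p + (x₀−p)·cosh(ωT) + (ẋ₀/ω)·sinh(ωT) ⇒ p·(1 − cosh) = x(T) − x₀·cosh − (ẋ₀/ω)·sinh
numerator   = -0.2894 − (0.0182)·2.396231 − (-0.0187/3.0407)·2.177595 = -0.319619
denominator = 1 − 2.396231 = -1.396231
p = -0.319619 / -1.396231 = 0.2289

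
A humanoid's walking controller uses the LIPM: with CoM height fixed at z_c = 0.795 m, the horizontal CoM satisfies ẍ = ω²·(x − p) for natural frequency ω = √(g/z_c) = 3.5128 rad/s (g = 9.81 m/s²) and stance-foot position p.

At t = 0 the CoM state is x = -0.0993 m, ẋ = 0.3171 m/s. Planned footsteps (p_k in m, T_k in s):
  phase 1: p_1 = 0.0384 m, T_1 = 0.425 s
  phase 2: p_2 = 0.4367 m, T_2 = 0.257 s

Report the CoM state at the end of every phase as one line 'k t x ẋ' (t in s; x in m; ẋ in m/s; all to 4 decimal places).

1 0.4250 -0.0927 -0.2808
2 0.6820 -0.4059 -2.3198

phase 1: p=0.0384, T=0.425, ωT=1.492940, cosh=2.337435, sinh=2.112724; start (x,ẋ)=(-0.099300, 0.317100) → end (x,ẋ)=(-0.092750, -0.280751)
phase 2: p=0.4367, T=0.257, ωT=0.902790, cosh=1.435956, sinh=1.030518; start (x,ẋ)=(-0.092750, -0.280751) → end (x,ẋ)=(-0.405927, -2.319755)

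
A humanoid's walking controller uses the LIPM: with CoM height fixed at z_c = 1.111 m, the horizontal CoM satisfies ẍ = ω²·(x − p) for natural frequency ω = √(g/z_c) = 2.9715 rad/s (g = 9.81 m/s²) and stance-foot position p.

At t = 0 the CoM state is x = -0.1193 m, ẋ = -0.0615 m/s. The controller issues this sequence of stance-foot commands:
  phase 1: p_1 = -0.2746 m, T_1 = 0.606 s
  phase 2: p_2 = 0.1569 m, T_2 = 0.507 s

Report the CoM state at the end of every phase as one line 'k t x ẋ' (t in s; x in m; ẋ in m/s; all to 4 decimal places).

1 0.6060 0.1474 1.1675
2 1.1130 0.9771 2.7022

phase 1: p=-0.2746, T=0.606, ωT=1.800729, cosh=3.109619, sinh=2.944440; start (x,ẋ)=(-0.119300, -0.061500) → end (x,ẋ)=(0.147384, 1.167541)
phase 2: p=0.1569, T=0.507, ωT=1.506550, cosh=2.366408, sinh=2.144735; start (x,ẋ)=(0.147384, 1.167541) → end (x,ẋ)=(0.977075, 2.702231)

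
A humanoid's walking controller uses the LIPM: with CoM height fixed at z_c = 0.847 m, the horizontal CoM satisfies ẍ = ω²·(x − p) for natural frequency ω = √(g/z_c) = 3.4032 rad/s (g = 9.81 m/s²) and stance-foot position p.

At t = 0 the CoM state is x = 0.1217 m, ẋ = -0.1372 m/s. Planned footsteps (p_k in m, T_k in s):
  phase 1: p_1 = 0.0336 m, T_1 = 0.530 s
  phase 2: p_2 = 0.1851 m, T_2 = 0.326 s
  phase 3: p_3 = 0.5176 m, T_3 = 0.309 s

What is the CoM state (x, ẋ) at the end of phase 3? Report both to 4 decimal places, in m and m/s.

phase 1: p=0.0336, T=0.530, ωT=1.803696, cosh=3.118369, sinh=2.953680; start (x,ẋ)=(0.121700, -0.137200) → end (x,ẋ)=(0.189251, 0.457738)
phase 2: p=0.1851, T=0.326, ωT=1.109443, cosh=1.681206, sinh=1.351463; start (x,ẋ)=(0.189251, 0.457738) → end (x,ẋ)=(0.373853, 0.788642)
phase 3: p=0.5176, T=0.309, ωT=1.051589, cosh=1.605789, sinh=1.256406; start (x,ẋ)=(0.373853, 0.788642) → end (x,ẋ)=(0.577926, 0.651758)

x = 0.5779, ẋ = 0.6518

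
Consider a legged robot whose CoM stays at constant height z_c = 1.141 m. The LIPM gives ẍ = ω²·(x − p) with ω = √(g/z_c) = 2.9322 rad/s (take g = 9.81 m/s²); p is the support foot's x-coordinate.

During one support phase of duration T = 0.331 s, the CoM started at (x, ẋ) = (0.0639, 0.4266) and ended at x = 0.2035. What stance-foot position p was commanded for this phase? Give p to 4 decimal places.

ωT = 2.9322·0.331 = 0.970558; cosh(ωT) = 1.509144, sinh(ωT) = 1.130273
x(T) = p + (x₀−p)·cosh(ωT) + (ẋ₀/ω)·sinh(ωT) ⇒ p·(1 − cosh) = x(T) − x₀·cosh − (ẋ₀/ω)·sinh
numerator   = 0.2035 − (0.0639)·1.509144 − (0.4266/2.9322)·1.130273 = -0.057376
denominator = 1 − 1.509144 = -0.509144
p = -0.057376 / -0.509144 = 0.1127

p = 0.1127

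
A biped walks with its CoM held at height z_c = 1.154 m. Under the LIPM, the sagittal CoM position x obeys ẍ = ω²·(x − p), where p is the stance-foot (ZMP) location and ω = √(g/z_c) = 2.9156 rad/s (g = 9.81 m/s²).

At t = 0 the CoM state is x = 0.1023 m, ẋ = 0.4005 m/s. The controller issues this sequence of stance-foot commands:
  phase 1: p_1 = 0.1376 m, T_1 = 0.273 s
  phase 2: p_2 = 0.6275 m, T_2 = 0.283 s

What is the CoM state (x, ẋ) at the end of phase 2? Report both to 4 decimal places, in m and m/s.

x = 0.2022, ẋ = -0.5145

phase 1: p=0.1376, T=0.273, ωT=0.795959, cosh=1.333857, sinh=0.882708; start (x,ẋ)=(0.102300, 0.400500) → end (x,ẋ)=(0.211768, 0.443361)
phase 2: p=0.6275, T=0.283, ωT=0.825115, cosh=1.360164, sinh=0.921979; start (x,ẋ)=(0.211768, 0.443361) → end (x,ẋ)=(0.202237, -0.514496)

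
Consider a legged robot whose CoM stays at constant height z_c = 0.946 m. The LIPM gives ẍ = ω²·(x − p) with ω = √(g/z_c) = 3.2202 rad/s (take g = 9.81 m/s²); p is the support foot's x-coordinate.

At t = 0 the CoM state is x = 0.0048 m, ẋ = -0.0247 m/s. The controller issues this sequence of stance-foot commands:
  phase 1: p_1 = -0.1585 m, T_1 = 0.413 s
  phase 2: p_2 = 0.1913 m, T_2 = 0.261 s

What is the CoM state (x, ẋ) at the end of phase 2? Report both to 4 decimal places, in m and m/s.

phase 1: p=-0.1585, T=0.413, ωT=1.329943, cosh=2.022659, sinh=1.758167; start (x,ẋ)=(0.004800, -0.024700) → end (x,ẋ)=(0.158315, 0.874588)
phase 2: p=0.1913, T=0.261, ωT=0.840472, cosh=1.374484, sinh=0.942977; start (x,ẋ)=(0.158315, 0.874588) → end (x,ẋ)=(0.402069, 1.101944)

x = 0.4021, ẋ = 1.1019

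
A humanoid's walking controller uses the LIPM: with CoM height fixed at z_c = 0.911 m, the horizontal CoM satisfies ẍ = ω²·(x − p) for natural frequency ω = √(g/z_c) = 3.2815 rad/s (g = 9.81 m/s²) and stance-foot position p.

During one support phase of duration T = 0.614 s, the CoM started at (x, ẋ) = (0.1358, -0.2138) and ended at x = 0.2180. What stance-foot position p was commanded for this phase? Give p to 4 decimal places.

ωT = 3.2815·0.614 = 2.014841; cosh(ωT) = 3.816438, sinh(ωT) = 3.683097
x(T) = p + (x₀−p)·cosh(ωT) + (ẋ₀/ω)·sinh(ωT) ⇒ p·(1 − cosh) = x(T) − x₀·cosh − (ẋ₀/ω)·sinh
numerator   = 0.2180 − (0.1358)·3.816438 − (-0.2138/3.2815)·3.683097 = -0.060307
denominator = 1 − 3.816438 = -2.816438
p = -0.060307 / -2.816438 = 0.0214

p = 0.0214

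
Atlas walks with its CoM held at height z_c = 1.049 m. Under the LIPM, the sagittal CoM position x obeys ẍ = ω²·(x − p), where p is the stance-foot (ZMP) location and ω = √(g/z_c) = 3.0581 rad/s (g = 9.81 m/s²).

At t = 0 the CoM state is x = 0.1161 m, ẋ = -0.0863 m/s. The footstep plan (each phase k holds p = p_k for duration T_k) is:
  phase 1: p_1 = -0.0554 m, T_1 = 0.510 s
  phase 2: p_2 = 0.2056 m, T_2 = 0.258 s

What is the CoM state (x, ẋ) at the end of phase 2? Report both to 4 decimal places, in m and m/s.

phase 1: p=-0.0554, T=0.510, ωT=1.559631, cosh=2.483640, sinh=2.273426; start (x,ẋ)=(0.116100, -0.086300) → end (x,ẋ)=(0.306388, 0.977992)
phase 2: p=0.2056, T=0.258, ωT=0.788990, cosh=1.327738, sinh=0.873434; start (x,ẋ)=(0.306388, 0.977992) → end (x,ẋ)=(0.618747, 1.567726)

x = 0.6187, ẋ = 1.5677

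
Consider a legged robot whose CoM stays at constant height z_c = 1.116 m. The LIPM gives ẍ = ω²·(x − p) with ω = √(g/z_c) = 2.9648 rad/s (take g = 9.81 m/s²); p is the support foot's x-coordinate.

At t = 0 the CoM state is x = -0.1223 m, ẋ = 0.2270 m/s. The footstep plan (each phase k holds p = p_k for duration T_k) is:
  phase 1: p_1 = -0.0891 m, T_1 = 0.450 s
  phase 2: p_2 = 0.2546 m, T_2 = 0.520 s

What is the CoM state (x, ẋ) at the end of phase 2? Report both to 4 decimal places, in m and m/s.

phase 1: p=-0.0891, T=0.450, ωT=1.334160, cosh=2.030092, sinh=1.766713; start (x,ẋ)=(-0.122300, 0.227000) → end (x,ẋ)=(-0.021231, 0.286931)
phase 2: p=0.2546, T=0.520, ωT=1.541696, cosh=2.443263, sinh=2.229245; start (x,ẋ)=(-0.021231, 0.286931) → end (x,ẋ)=(-0.203582, -1.121990)

x = -0.2036, ẋ = -1.1220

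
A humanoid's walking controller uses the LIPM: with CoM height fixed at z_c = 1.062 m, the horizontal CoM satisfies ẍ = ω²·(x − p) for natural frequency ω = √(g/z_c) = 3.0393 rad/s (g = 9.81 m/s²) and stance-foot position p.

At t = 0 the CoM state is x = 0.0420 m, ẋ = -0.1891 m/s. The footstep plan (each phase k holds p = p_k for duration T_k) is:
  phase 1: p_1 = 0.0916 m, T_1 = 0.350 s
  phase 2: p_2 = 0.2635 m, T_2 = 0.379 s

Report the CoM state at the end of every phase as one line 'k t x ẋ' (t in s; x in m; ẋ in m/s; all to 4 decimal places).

1 0.3500 -0.0682 -0.4989
2 0.7290 -0.5475 -2.3039

phase 1: p=0.0916, T=0.350, ωT=1.063755, cosh=1.621193, sinh=1.276036; start (x,ẋ)=(0.042000, -0.189100) → end (x,ẋ)=(-0.068204, -0.498929)
phase 2: p=0.2635, T=0.379, ωT=1.151895, cosh=1.740110, sinh=1.424073; start (x,ẋ)=(-0.068204, -0.498929) → end (x,ẋ)=(-0.547476, -2.303867)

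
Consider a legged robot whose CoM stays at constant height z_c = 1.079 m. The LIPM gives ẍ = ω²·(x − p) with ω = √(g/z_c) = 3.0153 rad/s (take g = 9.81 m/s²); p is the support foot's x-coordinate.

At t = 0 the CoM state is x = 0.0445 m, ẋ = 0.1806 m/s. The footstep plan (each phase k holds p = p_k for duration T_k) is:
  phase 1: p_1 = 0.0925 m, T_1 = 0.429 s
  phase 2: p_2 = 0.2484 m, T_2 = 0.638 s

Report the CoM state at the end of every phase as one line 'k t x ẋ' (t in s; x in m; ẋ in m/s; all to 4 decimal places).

1 0.4290 0.0994 0.1100
2 1.0670 -0.1504 -1.1208

phase 1: p=0.0925, T=0.429, ωT=1.293564, cosh=1.960024, sinh=1.685732; start (x,ẋ)=(0.044500, 0.180600) → end (x,ẋ)=(0.099385, 0.109997)
phase 2: p=0.2484, T=0.638, ωT=1.923761, cosh=3.496360, sinh=3.350303; start (x,ẋ)=(0.099385, 0.109997) → end (x,ẋ)=(-0.150392, -1.120786)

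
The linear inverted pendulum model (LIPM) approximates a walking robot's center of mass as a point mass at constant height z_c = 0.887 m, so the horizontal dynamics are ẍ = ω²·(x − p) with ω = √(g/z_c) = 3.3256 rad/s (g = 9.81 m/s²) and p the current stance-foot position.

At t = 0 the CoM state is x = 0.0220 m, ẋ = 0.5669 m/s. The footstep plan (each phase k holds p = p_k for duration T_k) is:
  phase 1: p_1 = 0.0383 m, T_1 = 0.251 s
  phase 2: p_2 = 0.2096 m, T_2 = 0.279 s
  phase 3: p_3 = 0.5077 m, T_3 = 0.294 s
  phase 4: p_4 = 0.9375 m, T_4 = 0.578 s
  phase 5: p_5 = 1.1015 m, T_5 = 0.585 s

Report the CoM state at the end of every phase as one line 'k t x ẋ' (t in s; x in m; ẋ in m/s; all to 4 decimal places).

1 0.2510 0.1754 0.7254
2 0.5300 0.3923 0.9394
3 0.8240 0.6549 0.9873
4 1.4020 0.9440 0.3035
5 1.9870 0.8520 -0.7115

phase 1: p=0.0383, T=0.251, ωT=0.834726, cosh=1.369088, sinh=0.935094; start (x,ẋ)=(0.022000, 0.566900) → end (x,ẋ)=(0.175385, 0.725447)
phase 2: p=0.2096, T=0.279, ωT=0.927842, cosh=1.462226, sinh=1.066820; start (x,ẋ)=(0.175385, 0.725447) → end (x,ẋ)=(0.392286, 0.939379)
phase 3: p=0.5077, T=0.294, ωT=0.977726, cosh=1.517285, sinh=1.141120; start (x,ẋ)=(0.392286, 0.939379) → end (x,ẋ)=(0.654916, 0.987323)
phase 4: p=0.9375, T=0.578, ωT=1.922197, cosh=3.491122, sinh=3.344837; start (x,ẋ)=(0.654916, 0.987323) → end (x,ẋ)=(0.943998, 0.303514)
phase 5: p=1.1015, T=0.585, ωT=1.945476, cosh=3.569940, sinh=3.427021; start (x,ẋ)=(0.943998, 0.303514) → end (x,ẋ)=(0.851999, -0.711504)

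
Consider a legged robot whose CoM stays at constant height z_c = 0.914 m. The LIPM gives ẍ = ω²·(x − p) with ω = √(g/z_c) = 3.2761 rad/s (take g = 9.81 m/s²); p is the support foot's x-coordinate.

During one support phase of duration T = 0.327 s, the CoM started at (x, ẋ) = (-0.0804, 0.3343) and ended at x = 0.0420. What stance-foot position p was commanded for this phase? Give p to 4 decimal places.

p = -0.0660

ωT = 3.2761·0.327 = 1.071285; cosh(ωT) = 1.630848, sinh(ωT) = 1.288280
x(T) = p + (x₀−p)·cosh(ωT) + (ẋ₀/ω)·sinh(ωT) ⇒ p·(1 − cosh) = x(T) − x₀·cosh − (ẋ₀/ω)·sinh
numerator   = 0.0420 − (-0.0804)·1.630848 − (0.3343/3.2761)·1.288280 = 0.041661
denominator = 1 − 1.630848 = -0.630848
p = 0.041661 / -0.630848 = -0.0660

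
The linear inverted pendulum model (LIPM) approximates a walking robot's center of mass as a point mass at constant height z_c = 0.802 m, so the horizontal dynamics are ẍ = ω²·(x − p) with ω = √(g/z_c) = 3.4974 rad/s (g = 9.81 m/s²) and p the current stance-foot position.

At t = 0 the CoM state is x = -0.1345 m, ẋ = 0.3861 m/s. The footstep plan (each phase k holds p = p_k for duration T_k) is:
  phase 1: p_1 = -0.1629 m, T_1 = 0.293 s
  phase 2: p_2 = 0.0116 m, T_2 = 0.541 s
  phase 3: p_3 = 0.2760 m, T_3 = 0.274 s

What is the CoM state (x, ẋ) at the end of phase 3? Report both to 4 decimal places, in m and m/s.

x = 1.7100, ẋ = 5.4111

phase 1: p=-0.1629, T=0.293, ωT=1.024738, cosh=1.572628, sinh=1.213738; start (x,ẋ)=(-0.134500, 0.386100) → end (x,ẋ)=(0.015755, 0.727748)
phase 2: p=0.0116, T=0.541, ωT=1.892093, cosh=3.391998, sinh=3.241242; start (x,ẋ)=(0.015755, 0.727748) → end (x,ẋ)=(0.700139, 2.515617)
phase 3: p=0.2760, T=0.274, ωT=0.958288, cosh=1.495389, sinh=1.111839; start (x,ẋ)=(0.700139, 2.515617) → end (x,ẋ)=(1.709978, 5.411108)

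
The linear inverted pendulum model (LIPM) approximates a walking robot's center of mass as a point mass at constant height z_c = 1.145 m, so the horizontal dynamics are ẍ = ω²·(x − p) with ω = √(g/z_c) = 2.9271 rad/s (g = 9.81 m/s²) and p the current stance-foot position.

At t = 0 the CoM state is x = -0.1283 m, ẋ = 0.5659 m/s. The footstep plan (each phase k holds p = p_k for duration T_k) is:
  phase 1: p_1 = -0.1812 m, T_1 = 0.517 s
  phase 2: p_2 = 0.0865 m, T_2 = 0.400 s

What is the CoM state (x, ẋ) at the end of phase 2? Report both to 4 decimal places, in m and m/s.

x = 1.4117, ẋ = 4.1500

phase 1: p=-0.1812, T=0.517, ωT=1.513311, cosh=2.380961, sinh=2.160781; start (x,ẋ)=(-0.128300, 0.565900) → end (x,ẋ)=(0.362499, 1.681969)
phase 2: p=0.0865, T=0.400, ωT=1.170840, cosh=1.767403, sinh=1.457297; start (x,ẋ)=(0.362499, 1.681969) → end (x,ẋ)=(1.411694, 4.150036)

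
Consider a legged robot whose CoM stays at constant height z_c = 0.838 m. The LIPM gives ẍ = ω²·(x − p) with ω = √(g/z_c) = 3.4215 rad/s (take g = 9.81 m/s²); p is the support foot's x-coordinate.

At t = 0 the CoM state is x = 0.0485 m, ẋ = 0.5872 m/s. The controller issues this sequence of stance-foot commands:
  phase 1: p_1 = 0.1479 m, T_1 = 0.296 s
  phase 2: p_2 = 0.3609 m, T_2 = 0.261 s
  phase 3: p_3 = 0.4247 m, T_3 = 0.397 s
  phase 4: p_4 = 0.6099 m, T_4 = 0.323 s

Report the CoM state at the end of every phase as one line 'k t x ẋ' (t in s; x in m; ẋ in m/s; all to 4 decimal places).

1 0.2960 0.1981 0.5086
2 0.5570 0.2798 0.1590
3 0.9540 0.2088 -0.5706
4 1.2770 -0.2864 -2.8010

phase 1: p=0.1479, T=0.296, ωT=1.012764, cosh=1.558207, sinh=1.194993; start (x,ẋ)=(0.048500, 0.587200) → end (x,ẋ)=(0.198100, 0.508565)
phase 2: p=0.3609, T=0.261, ωT=0.893012, cosh=1.425948, sinh=1.016527; start (x,ẋ)=(0.198100, 0.508565) → end (x,ẋ)=(0.279850, 0.158961)
phase 3: p=0.4247, T=0.397, ωT=1.358336, cosh=2.073401, sinh=1.816313; start (x,ẋ)=(0.279850, 0.158961) → end (x,ẋ)=(0.208753, -0.570583)
phase 4: p=0.6099, T=0.323, ωT=1.105144, cosh=1.675412, sinh=1.344249; start (x,ẋ)=(0.208753, -0.570583) → end (x,ẋ)=(-0.286359, -2.800978)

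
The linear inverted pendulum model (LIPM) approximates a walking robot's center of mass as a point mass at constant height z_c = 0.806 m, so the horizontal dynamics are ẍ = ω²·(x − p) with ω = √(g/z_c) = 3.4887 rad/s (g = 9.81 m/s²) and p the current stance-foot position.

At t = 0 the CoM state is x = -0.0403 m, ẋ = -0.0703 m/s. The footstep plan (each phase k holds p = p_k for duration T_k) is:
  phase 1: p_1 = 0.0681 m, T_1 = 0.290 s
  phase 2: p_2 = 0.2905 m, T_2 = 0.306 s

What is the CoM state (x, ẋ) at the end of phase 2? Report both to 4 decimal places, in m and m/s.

phase 1: p=0.0681, T=0.290, ωT=1.011723, cosh=1.556964, sinh=1.193372; start (x,ẋ)=(-0.040300, -0.070300) → end (x,ẋ)=(-0.124722, -0.560758)
phase 2: p=0.2905, T=0.306, ωT=1.067542, cosh=1.626038, sinh=1.282185; start (x,ẋ)=(-0.124722, -0.560758) → end (x,ẋ)=(-0.590760, -2.769169)

x = -0.5908, ẋ = -2.7692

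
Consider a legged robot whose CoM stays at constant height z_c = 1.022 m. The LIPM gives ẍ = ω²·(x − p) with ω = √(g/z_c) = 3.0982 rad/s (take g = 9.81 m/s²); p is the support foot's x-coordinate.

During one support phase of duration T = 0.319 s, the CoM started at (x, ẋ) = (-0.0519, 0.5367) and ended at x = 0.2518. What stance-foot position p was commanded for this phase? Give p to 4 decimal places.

p = -0.2469

ωT = 3.0982·0.319 = 0.988326; cosh(ωT) = 1.529466, sinh(ωT) = 1.157267
x(T) = p + (x₀−p)·cosh(ωT) + (ẋ₀/ω)·sinh(ωT) ⇒ p·(1 − cosh) = x(T) − x₀·cosh − (ẋ₀/ω)·sinh
numerator   = 0.2518 − (-0.0519)·1.529466 − (0.5367/3.0982)·1.157267 = 0.130706
denominator = 1 − 1.529466 = -0.529466
p = 0.130706 / -0.529466 = -0.2469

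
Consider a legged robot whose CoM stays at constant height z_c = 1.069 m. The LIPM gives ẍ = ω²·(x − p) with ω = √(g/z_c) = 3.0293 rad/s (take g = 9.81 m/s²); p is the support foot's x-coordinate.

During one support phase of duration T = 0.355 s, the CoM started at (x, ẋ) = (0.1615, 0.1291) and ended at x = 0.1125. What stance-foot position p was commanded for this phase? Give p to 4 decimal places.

p = 0.3253

ωT = 3.0293·0.355 = 1.075401; cosh(ωT) = 1.636165, sinh(ωT) = 1.295004
x(T) = p + (x₀−p)·cosh(ωT) + (ẋ₀/ω)·sinh(ωT) ⇒ p·(1 − cosh) = x(T) − x₀·cosh − (ẋ₀/ω)·sinh
numerator   = 0.1125 − (0.1615)·1.636165 − (0.1291/3.0293)·1.295004 = -0.206930
denominator = 1 − 1.636165 = -0.636165
p = -0.206930 / -0.636165 = 0.3253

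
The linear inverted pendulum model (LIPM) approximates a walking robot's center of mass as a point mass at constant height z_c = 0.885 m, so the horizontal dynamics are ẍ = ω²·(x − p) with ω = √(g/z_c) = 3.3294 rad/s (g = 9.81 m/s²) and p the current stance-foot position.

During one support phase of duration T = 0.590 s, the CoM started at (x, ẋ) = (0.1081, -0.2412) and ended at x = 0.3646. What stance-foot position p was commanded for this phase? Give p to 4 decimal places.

ωT = 3.3294·0.590 = 1.964346; cosh(ωT) = 3.635248, sinh(ωT) = 3.495000
x(T) = p + (x₀−p)·cosh(ωT) + (ẋ₀/ω)·sinh(ωT) ⇒ p·(1 − cosh) = x(T) − x₀·cosh − (ẋ₀/ω)·sinh
numerator   = 0.3646 − (0.1081)·3.635248 − (-0.2412/3.3294)·3.495000 = 0.224827
denominator = 1 − 3.635248 = -2.635248
p = 0.224827 / -2.635248 = -0.0853

p = -0.0853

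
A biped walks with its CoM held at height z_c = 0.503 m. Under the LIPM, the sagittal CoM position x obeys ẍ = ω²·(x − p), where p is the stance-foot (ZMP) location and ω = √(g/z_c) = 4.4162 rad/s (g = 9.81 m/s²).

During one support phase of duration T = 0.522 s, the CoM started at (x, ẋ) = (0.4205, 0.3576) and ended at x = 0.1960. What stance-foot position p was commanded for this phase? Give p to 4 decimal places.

p = 0.5747

ωT = 4.4162·0.522 = 2.305256; cosh(ωT) = 5.063241, sinh(ωT) = 4.963508
x(T) = p + (x₀−p)·cosh(ωT) + (ẋ₀/ω)·sinh(ωT) ⇒ p·(1 − cosh) = x(T) − x₀·cosh − (ẋ₀/ω)·sinh
numerator   = 0.1960 − (0.4205)·5.063241 − (0.3576/4.4162)·4.963508 = -2.335011
denominator = 1 − 5.063241 = -4.063241
p = -2.335011 / -4.063241 = 0.5747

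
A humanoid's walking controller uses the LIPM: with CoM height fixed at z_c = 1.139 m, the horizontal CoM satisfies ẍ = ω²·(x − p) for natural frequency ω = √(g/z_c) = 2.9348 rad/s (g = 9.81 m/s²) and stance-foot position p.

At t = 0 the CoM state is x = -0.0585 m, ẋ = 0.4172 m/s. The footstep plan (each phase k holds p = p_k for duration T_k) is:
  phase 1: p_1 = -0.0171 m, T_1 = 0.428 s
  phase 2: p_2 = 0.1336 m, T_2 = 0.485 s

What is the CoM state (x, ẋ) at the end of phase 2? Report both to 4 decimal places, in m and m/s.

x = 0.5307, ẋ = 1.3090

phase 1: p=-0.0171, T=0.428, ωT=1.256094, cosh=1.898222, sinh=1.613458; start (x,ẋ)=(-0.058500, 0.417200) → end (x,ẋ)=(0.133677, 0.595902)
phase 2: p=0.1336, T=0.485, ωT=1.423378, cosh=2.196009, sinh=1.955110; start (x,ẋ)=(0.133677, 0.595902) → end (x,ẋ)=(0.530747, 1.309046)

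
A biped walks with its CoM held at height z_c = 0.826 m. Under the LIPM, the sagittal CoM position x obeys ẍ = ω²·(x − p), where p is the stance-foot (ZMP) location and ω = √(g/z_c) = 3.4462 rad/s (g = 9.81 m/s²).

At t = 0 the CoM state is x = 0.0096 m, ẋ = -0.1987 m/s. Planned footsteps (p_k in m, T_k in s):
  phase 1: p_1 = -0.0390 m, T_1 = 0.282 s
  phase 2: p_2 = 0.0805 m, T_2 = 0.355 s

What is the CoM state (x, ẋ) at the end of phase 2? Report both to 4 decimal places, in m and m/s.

x = -0.1749, ẋ = -0.7998

phase 1: p=-0.0390, T=0.282, ωT=0.971828, cosh=1.510581, sinh=1.132191; start (x,ẋ)=(0.009600, -0.198700) → end (x,ẋ)=(-0.030865, -0.110527)
phase 2: p=0.0805, T=0.355, ωT=1.223401, cosh=1.846477, sinh=1.552250; start (x,ẋ)=(-0.030865, -0.110527) → end (x,ẋ)=(-0.174918, -0.799819)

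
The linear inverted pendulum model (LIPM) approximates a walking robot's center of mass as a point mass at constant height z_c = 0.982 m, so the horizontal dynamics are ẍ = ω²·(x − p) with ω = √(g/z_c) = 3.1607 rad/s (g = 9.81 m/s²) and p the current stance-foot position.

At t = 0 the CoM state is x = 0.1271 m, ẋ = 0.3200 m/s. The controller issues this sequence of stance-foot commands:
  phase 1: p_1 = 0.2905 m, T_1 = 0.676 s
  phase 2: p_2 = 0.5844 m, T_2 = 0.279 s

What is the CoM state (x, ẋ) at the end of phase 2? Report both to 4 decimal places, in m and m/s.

x = -0.4737, ẋ = -2.9189

phase 1: p=0.2905, T=0.676, ωT=2.136633, cosh=4.294461, sinh=4.176409; start (x,ẋ)=(0.127100, 0.320000) → end (x,ẋ)=(0.011619, -0.782714)
phase 2: p=0.5844, T=0.279, ωT=0.881835, cosh=1.414675, sinh=1.000653; start (x,ẋ)=(0.011619, -0.782714) → end (x,ẋ)=(-0.473700, -2.918858)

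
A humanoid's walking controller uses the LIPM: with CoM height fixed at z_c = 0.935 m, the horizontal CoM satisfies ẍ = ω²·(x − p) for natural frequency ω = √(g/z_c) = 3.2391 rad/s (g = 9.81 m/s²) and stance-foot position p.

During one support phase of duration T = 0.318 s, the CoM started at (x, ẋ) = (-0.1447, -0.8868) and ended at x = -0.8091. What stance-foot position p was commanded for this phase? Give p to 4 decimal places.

p = 0.4249

ωT = 3.2391·0.318 = 1.030034; cosh(ωT) = 1.579078, sinh(ωT) = 1.222083
x(T) = p + (x₀−p)·cosh(ωT) + (ẋ₀/ω)·sinh(ωT) ⇒ p·(1 − cosh) = x(T) − x₀·cosh − (ẋ₀/ω)·sinh
numerator   = -0.8091 − (-0.1447)·1.579078 − (-0.8868/3.2391)·1.222083 = -0.246026
denominator = 1 − 1.579078 = -0.579078
p = -0.246026 / -0.579078 = 0.4249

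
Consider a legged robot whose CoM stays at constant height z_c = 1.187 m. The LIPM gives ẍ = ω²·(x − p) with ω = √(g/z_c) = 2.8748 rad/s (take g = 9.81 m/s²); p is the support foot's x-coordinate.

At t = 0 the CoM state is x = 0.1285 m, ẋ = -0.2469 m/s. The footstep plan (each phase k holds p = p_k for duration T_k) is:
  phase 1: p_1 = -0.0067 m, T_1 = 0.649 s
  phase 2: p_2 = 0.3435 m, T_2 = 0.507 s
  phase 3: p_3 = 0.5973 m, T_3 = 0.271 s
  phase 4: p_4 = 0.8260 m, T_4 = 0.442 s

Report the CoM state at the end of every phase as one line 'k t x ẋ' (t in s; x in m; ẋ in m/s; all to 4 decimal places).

1 0.6490 0.1697 0.4088
2 1.1560 0.2389 -0.0893
3 1.4270 0.0978 -1.0042
4 1.8690 -1.1469 -5.3659

phase 1: p=-0.0067, T=0.649, ωT=1.865745, cosh=3.307765, sinh=3.152984; start (x,ẋ)=(0.128500, -0.246900) → end (x,ẋ)=(0.169718, 0.408792)
phase 2: p=0.3435, T=0.507, ωT=1.457524, cosh=2.264061, sinh=2.031249; start (x,ẋ)=(0.169718, 0.408792) → end (x,ẋ)=(0.238888, -0.089256)
phase 3: p=0.5973, T=0.271, ωT=0.779071, cosh=1.319139, sinh=0.860307; start (x,ẋ)=(0.238888, -0.089256) → end (x,ẋ)=(0.097794, -1.004170)
phase 4: p=0.8260, T=0.442, ωT=1.270662, cosh=1.921928, sinh=1.641282; start (x,ẋ)=(0.097794, -1.004170) → end (x,ẋ)=(-1.146860, -5.365877)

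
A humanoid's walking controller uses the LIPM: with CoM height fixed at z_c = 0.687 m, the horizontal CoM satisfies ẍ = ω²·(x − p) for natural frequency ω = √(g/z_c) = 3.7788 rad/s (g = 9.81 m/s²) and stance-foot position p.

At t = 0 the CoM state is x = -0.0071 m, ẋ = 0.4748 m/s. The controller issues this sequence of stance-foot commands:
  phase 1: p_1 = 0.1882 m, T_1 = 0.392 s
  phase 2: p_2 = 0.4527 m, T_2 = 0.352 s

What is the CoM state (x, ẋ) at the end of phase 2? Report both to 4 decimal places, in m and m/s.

x = -0.6713, ẋ = -3.9102

phase 1: p=0.1882, T=0.392, ωT=1.481290, cosh=2.312979, sinh=2.085635; start (x,ẋ)=(-0.007100, 0.474800) → end (x,ẋ)=(-0.001468, -0.440995)
phase 2: p=0.4527, T=0.352, ωT=1.330138, cosh=2.023002, sinh=1.758561; start (x,ẋ)=(-0.001468, -0.440995) → end (x,ẋ)=(-0.671312, -3.910197)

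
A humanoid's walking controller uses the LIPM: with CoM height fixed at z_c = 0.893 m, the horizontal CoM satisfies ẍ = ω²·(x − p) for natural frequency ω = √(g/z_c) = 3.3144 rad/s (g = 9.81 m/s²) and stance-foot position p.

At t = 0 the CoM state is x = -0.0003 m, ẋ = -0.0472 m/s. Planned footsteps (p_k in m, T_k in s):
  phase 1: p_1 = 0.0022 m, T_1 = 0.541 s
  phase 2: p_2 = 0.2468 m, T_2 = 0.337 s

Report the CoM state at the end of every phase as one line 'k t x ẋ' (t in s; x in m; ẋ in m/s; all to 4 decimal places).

phase 1: p=0.0022, T=0.541, ωT=1.793090, cosh=3.087218, sinh=2.920773; start (x,ẋ)=(-0.000300, -0.047200) → end (x,ẋ)=(-0.047112, -0.169918)
phase 2: p=0.2468, T=0.337, ωT=1.116953, cosh=1.691402, sinh=1.364127; start (x,ẋ)=(-0.047112, -0.169918) → end (x,ẋ)=(-0.320258, -1.616255)

1 0.5410 -0.0471 -0.1699
2 0.8780 -0.3203 -1.6163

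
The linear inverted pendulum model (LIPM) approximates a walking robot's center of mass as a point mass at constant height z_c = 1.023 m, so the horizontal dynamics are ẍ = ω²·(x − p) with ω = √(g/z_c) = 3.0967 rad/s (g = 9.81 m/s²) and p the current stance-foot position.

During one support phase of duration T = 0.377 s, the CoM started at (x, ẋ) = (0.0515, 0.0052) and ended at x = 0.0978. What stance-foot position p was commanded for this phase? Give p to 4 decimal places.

p = -0.0060

ωT = 3.0967·0.377 = 1.167456; cosh(ωT) = 1.762482, sinh(ωT) = 1.451324
x(T) = p + (x₀−p)·cosh(ωT) + (ẋ₀/ω)·sinh(ωT) ⇒ p·(1 − cosh) = x(T) − x₀·cosh − (ẋ₀/ω)·sinh
numerator   = 0.0978 − (0.0515)·1.762482 − (0.0052/3.0967)·1.451324 = 0.004595
denominator = 1 − 1.762482 = -0.762482
p = 0.004595 / -0.762482 = -0.0060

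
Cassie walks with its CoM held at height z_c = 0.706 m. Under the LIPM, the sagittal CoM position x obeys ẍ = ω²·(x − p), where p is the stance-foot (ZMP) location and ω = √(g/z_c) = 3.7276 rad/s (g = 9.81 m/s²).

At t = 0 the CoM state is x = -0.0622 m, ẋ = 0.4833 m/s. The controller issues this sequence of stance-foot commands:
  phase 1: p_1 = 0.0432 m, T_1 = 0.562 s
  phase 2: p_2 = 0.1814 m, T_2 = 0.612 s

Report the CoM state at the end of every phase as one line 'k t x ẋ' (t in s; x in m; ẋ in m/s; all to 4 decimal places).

1 0.5620 0.1273 0.4212
2 1.1740 0.4610 1.1058

phase 1: p=0.0432, T=0.562, ωT=2.094911, cosh=4.123900, sinh=4.000819; start (x,ẋ)=(-0.062200, 0.483300) → end (x,ẋ)=(0.127265, 0.421203)
phase 2: p=0.1814, T=0.612, ωT=2.281291, cosh=4.945732, sinh=4.843580; start (x,ẋ)=(0.127265, 0.421203) → end (x,ẋ)=(0.460967, 1.105754)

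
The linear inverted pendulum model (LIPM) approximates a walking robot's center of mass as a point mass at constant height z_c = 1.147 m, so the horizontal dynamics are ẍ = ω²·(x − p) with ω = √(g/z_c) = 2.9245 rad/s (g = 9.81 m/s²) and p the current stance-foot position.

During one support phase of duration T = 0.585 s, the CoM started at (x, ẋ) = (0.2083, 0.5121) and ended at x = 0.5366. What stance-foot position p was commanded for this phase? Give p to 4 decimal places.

ωT = 2.9245·0.585 = 1.710832; cosh(ωT) = 2.857141, sinh(ωT) = 2.676425
x(T) = p + (x₀−p)·cosh(ωT) + (ẋ₀/ω)·sinh(ωT) ⇒ p·(1 − cosh) = x(T) − x₀·cosh − (ẋ₀/ω)·sinh
numerator   = 0.5366 − (0.2083)·2.857141 − (0.5121/2.9245)·2.676425 = -0.527203
denominator = 1 − 2.857141 = -1.857141
p = -0.527203 / -1.857141 = 0.2839

p = 0.2839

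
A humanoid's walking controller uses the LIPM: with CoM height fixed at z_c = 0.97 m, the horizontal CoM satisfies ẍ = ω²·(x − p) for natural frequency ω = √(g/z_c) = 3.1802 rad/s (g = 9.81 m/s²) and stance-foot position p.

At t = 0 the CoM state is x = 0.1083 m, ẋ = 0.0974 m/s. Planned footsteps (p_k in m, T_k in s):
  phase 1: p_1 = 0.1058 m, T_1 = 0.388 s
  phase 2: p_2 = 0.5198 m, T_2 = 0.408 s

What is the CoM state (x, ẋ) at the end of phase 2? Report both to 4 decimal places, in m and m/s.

x = -0.0873, ẋ = -1.5639

phase 1: p=0.1058, T=0.388, ωT=1.233918, cosh=1.862904, sinh=1.571755; start (x,ẋ)=(0.108300, 0.097400) → end (x,ẋ)=(0.158595, 0.193943)
phase 2: p=0.5198, T=0.408, ωT=1.297522, cosh=1.966711, sinh=1.693503; start (x,ẋ)=(0.158595, 0.193943) → end (x,ẋ)=(-0.087308, -1.563902)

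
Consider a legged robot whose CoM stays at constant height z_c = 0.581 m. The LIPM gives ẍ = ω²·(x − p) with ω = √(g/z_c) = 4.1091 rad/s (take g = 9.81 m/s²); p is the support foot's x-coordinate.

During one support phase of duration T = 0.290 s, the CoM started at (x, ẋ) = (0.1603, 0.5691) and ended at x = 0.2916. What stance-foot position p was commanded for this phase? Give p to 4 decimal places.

ωT = 4.1091·0.290 = 1.191639; cosh(ωT) = 1.798098, sinh(ωT) = 1.494375
x(T) = p + (x₀−p)·cosh(ωT) + (ẋ₀/ω)·sinh(ωT) ⇒ p·(1 − cosh) = x(T) − x₀·cosh − (ẋ₀/ω)·sinh
numerator   = 0.2916 − (0.1603)·1.798098 − (0.5691/4.1091)·1.494375 = -0.203602
denominator = 1 − 1.798098 = -0.798098
p = -0.203602 / -0.798098 = 0.2551

p = 0.2551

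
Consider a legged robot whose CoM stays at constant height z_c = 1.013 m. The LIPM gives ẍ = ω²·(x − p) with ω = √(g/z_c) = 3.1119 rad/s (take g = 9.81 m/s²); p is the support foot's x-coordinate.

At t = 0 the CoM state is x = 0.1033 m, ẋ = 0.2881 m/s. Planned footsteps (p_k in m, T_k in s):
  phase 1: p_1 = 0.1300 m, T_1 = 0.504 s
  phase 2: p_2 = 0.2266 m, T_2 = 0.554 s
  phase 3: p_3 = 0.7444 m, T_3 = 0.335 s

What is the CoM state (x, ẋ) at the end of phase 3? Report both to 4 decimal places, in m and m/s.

x = 1.6607, ẋ = 3.4434

phase 1: p=0.1300, T=0.504, ωT=1.568398, cosh=2.503666, sinh=2.295287; start (x,ẋ)=(0.103300, 0.288100) → end (x,ẋ)=(0.275650, 0.530596)
phase 2: p=0.2266, T=0.554, ωT=1.723993, cosh=2.892611, sinh=2.714259; start (x,ẋ)=(0.275650, 0.530596) → end (x,ẋ)=(0.831278, 1.949108)
phase 3: p=0.7444, T=0.335, ωT=1.042487, cosh=1.594419, sinh=1.241842; start (x,ẋ)=(0.831278, 1.949108) → end (x,ẋ)=(1.660736, 3.443436)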